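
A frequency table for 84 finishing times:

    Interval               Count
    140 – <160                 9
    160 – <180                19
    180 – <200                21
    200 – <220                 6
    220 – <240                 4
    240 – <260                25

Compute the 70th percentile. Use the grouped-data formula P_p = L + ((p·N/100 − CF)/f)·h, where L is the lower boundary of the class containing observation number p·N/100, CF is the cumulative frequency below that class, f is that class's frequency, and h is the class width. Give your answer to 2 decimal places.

239.00

N = 84; target position k = 70/100 · 84 = 58.8.
Cumulative frequencies: 9, 28, 49, 55, 59, 84.
Observation 58.8 falls in the class 220 – <240.
L = 220, CF = 55, f = 4, h = 20.
P70 = 220 + ((58.8 − 55)/4)·20 = 220 + 19 = 239.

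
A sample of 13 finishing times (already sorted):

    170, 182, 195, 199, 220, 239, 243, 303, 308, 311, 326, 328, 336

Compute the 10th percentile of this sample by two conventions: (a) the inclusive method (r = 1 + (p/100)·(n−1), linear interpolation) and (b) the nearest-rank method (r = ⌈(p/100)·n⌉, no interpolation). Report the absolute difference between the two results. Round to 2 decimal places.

2.60

n = 13.
(a) r = 2.2; between ranks 2 (182) and 3 (195): 184.6.
(b) the nearest-rank method: rank 2 → 182.
|184.6 − 182| = 2.6.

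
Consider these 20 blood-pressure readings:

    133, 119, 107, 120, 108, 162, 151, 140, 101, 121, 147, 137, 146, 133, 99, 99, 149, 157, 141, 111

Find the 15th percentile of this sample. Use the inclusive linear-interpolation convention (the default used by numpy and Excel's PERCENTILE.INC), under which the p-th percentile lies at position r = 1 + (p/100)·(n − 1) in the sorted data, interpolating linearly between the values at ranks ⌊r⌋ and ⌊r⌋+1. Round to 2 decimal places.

106.10

Sorted: 99, 99, 101, 107, 108, 111, 119, 120, 121, 133, 133, 137, 140, 141, 146, 147, 149, 151, 157, 162.
n = 20.
r = 1 + (15/100)·(20 − 1) = 1 + 2.85 = 3.85.
Rank 3 is 101 and rank 4 is 107.
Interpolate: 101 + 0.85·(107 − 101) = 101 + 0.85·6 = 106.1.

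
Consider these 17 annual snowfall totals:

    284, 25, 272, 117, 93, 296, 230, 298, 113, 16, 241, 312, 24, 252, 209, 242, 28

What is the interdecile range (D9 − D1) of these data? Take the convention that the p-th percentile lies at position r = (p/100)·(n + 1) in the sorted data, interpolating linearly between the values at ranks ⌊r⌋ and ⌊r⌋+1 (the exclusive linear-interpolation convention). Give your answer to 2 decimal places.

Sorted: 16, 24, 25, 28, 93, 113, 117, 209, 230, 241, 242, 252, 272, 284, 296, 298, 312.
n = 17.
P10: r = 1.8; ranks 1–2 are 16, 24; interpolating gives 22.4.
P90: r = 16.2; ranks 16–17 are 298, 312; interpolating gives 300.8.
Difference: 300.8 − 22.4 = 278.4.

278.40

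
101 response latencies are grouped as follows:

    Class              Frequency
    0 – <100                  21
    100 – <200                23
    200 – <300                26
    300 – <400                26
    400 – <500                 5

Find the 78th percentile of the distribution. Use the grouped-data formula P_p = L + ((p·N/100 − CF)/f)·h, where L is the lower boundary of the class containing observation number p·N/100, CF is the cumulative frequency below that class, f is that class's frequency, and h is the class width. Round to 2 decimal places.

N = 101; target position k = 78/100 · 101 = 78.78.
Cumulative frequencies: 21, 44, 70, 96, 101.
Observation 78.78 falls in the class 300 – <400.
L = 300, CF = 70, f = 26, h = 100.
P78 = 300 + ((78.78 − 70)/26)·100 = 300 + 33.7692 = 333.769.

333.77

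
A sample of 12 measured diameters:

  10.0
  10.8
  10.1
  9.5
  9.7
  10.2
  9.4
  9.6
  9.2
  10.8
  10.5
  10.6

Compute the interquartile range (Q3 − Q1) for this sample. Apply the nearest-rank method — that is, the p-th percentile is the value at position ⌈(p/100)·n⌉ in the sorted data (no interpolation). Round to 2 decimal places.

Sorted: 9.2, 9.4, 9.5, 9.6, 9.7, 10.0, 10.1, 10.2, 10.5, 10.6, 10.8, 10.8.
n = 12.
P25: rank ⌈25/100·12⌉ = 3 → 9.5.
P75: rank ⌈75/100·12⌉ = 9 → 10.5.
Difference: 10.5 − 9.5 = 1.

1.00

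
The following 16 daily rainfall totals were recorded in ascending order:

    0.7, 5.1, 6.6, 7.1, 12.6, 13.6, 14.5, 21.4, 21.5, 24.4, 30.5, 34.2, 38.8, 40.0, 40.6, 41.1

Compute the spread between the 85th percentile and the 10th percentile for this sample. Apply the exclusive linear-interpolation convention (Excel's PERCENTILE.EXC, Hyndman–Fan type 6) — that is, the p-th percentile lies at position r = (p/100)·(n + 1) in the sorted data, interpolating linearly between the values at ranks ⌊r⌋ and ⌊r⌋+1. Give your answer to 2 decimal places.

n = 16.
P10: r = 1.7; ranks 1–2 are 0.7, 5.1; interpolating gives 3.78.
P85: r = 14.45; ranks 14–15 are 40.0, 40.6; interpolating gives 40.27.
Difference: 40.27 − 3.78 = 36.49.

36.49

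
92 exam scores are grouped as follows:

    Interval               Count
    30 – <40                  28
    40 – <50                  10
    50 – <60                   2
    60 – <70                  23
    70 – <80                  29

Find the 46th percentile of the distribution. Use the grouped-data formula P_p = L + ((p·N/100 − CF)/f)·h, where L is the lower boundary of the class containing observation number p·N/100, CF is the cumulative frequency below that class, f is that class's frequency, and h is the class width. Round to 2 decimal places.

61.01

N = 92; target position k = 46/100 · 92 = 42.32.
Cumulative frequencies: 28, 38, 40, 63, 92.
Observation 42.32 falls in the class 60 – <70.
L = 60, CF = 40, f = 23, h = 10.
P46 = 60 + ((42.32 − 40)/23)·10 = 60 + 1.0087 = 61.0087.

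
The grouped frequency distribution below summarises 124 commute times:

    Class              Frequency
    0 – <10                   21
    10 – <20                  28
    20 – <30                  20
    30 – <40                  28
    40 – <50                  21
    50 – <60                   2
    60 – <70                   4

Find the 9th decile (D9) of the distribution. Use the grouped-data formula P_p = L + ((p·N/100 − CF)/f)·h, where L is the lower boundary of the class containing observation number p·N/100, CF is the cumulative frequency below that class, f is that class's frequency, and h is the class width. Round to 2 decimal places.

N = 124; target position k = 90/100 · 124 = 111.6.
Cumulative frequencies: 21, 49, 69, 97, 118, 120, 124.
Observation 111.6 falls in the class 40 – <50.
L = 40, CF = 97, f = 21, h = 10.
P90 = 40 + ((111.6 − 97)/21)·10 = 40 + 6.95238 = 46.9524.

46.95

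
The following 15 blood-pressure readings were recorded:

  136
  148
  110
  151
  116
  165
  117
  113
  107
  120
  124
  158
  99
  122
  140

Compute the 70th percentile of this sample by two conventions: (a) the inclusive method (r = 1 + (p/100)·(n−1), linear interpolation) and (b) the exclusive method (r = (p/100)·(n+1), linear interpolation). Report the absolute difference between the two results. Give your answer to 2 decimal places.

Sorted: 99, 107, 110, 113, 116, 117, 120, 122, 124, 136, 140, 148, 151, 158, 165.
n = 15.
(a) r = 10.8; between ranks 10 (136) and 11 (140): 139.2.
(b) r = 11.2; between ranks 11 (140) and 12 (148): 141.6.
|139.2 − 141.6| = 2.4.

2.40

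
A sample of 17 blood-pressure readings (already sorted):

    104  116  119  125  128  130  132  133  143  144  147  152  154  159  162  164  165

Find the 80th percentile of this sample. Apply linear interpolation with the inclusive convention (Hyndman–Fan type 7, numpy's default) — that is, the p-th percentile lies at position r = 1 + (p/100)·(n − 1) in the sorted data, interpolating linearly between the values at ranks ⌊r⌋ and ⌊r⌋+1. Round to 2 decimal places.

n = 17.
r = 1 + (80/100)·(17 − 1) = 1 + 12.8 = 13.8.
Rank 13 is 154 and rank 14 is 159.
Interpolate: 154 + 0.8·(159 − 154) = 154 + 0.8·5 = 158.

158.00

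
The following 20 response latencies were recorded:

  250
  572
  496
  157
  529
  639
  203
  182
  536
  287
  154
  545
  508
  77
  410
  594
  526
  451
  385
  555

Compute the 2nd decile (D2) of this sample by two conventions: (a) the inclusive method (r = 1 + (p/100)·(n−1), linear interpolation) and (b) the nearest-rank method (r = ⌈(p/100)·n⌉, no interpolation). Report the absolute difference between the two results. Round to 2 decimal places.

16.80

Sorted: 77, 154, 157, 182, 203, 250, 287, 385, 410, 451, 496, 508, 526, 529, 536, 545, 555, 572, 594, 639.
n = 20.
(a) r = 4.8; between ranks 4 (182) and 5 (203): 198.8.
(b) the nearest-rank method: rank 4 → 182.
|198.8 − 182| = 16.8.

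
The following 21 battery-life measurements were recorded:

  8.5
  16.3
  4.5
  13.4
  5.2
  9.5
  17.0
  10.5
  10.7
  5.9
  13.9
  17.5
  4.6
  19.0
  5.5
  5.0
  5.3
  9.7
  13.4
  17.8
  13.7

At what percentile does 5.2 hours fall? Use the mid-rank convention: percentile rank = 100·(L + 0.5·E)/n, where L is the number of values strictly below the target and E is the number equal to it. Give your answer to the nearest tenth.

16.7

Sorted: 4.5, 4.6, 5.0, 5.2, 5.3, 5.5, 5.9, 8.5, 9.5, 9.7, 10.5, 10.7, 13.4, 13.4, 13.7, 13.9, 16.3, 17.0, 17.5, 17.8, 19.0.
Count below 5.2: L = 3; count equal: E = 1; n = 21.
Percentile rank = 100·(3 + 0.5·1)/21 = 100·3.5/21 = 16.67.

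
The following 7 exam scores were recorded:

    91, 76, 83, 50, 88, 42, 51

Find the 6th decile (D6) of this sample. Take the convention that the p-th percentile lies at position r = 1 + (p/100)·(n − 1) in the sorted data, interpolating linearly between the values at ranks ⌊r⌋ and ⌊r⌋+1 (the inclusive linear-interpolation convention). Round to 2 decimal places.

Sorted: 42, 50, 51, 76, 83, 88, 91.
n = 7.
r = 1 + (60/100)·(7 − 1) = 1 + 3.6 = 4.6.
Rank 4 is 76 and rank 5 is 83.
Interpolate: 76 + 0.6·(83 − 76) = 76 + 0.6·7 = 80.2.

80.20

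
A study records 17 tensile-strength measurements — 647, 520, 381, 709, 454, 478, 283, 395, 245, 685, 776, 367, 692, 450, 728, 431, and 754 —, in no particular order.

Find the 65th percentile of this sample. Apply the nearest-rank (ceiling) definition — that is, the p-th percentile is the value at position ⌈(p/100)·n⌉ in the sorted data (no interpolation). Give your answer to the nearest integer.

Sorted: 245, 283, 367, 381, 395, 431, 450, 454, 478, 520, 647, 685, 692, 709, 728, 754, 776.
n = 17.
Position = ⌈65/100 · 17⌉ = ⌈11.05⌉ = 12.
The value at rank 12 is 685.

685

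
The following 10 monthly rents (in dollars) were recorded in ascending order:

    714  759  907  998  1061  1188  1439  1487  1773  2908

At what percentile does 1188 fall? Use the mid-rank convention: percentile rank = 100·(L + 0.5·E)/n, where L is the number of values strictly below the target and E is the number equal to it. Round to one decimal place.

Count below 1188: L = 5; count equal: E = 1; n = 10.
Percentile rank = 100·(5 + 0.5·1)/10 = 100·5.5/10 = 55.

55.0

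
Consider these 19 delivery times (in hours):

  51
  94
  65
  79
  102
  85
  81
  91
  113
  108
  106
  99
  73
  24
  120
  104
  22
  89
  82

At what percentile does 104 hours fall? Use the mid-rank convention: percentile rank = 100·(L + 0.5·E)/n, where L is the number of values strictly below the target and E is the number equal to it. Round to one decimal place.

Sorted: 22, 24, 51, 65, 73, 79, 81, 82, 85, 89, 91, 94, 99, 102, 104, 106, 108, 113, 120.
Count below 104: L = 14; count equal: E = 1; n = 19.
Percentile rank = 100·(14 + 0.5·1)/19 = 100·14.5/19 = 76.32.

76.3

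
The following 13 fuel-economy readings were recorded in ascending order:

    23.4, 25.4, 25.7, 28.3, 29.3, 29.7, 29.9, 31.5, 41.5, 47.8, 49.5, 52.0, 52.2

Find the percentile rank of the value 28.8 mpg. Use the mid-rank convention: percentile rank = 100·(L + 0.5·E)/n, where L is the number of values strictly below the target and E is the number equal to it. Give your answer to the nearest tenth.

30.8

Count below 28.8: L = 4; count equal: E = 0; n = 13.
Percentile rank = 100·(4 + 0.5·0)/13 = 100·4/13 = 30.77.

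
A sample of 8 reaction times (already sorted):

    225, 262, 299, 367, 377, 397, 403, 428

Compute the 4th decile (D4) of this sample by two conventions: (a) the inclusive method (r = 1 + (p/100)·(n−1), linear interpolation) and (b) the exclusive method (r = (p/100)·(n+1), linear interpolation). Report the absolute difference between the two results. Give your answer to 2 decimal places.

n = 8.
(a) r = 3.8; between ranks 3 (299) and 4 (367): 353.4.
(b) r = 3.6; between ranks 3 (299) and 4 (367): 339.8.
|353.4 − 339.8| = 13.6.

13.60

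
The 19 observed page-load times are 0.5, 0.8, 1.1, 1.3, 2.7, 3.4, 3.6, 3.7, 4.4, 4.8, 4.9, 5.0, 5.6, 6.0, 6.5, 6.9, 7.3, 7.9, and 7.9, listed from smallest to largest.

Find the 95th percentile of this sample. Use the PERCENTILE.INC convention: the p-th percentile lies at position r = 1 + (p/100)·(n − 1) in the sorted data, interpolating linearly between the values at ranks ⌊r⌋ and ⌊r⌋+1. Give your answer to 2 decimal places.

n = 19.
r = 1 + (95/100)·(19 − 1) = 1 + 17.1 = 18.1.
Rank 18 is 7.9 and rank 19 is 7.9.
Interpolate: 7.9 + 0.1·(7.9 − 7.9) = 7.9 + 0.1·0 = 7.9.

7.90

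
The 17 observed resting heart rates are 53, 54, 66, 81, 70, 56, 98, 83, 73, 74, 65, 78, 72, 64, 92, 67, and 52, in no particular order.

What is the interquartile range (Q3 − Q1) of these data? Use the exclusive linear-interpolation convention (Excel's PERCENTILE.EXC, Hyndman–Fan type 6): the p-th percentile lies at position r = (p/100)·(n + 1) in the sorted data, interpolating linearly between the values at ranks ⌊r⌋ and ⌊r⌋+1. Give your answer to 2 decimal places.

19.50

Sorted: 52, 53, 54, 56, 64, 65, 66, 67, 70, 72, 73, 74, 78, 81, 83, 92, 98.
n = 17.
P25: r = 4.5; ranks 4–5 are 56, 64; interpolating gives 60.
P75: r = 13.5; ranks 13–14 are 78, 81; interpolating gives 79.5.
Difference: 79.5 − 60 = 19.5.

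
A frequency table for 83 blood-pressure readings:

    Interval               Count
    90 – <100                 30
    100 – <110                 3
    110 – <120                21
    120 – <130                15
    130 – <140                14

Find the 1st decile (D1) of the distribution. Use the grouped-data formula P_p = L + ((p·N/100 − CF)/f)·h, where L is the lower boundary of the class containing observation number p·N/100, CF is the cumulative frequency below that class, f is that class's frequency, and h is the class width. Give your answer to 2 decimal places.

92.77

N = 83; target position k = 10/100 · 83 = 8.3.
Cumulative frequencies: 30, 33, 54, 69, 83.
Observation 8.3 falls in the class 90 – <100.
L = 90, CF = 0, f = 30, h = 10.
P10 = 90 + ((8.3 − 0)/30)·10 = 90 + 2.76667 = 92.7667.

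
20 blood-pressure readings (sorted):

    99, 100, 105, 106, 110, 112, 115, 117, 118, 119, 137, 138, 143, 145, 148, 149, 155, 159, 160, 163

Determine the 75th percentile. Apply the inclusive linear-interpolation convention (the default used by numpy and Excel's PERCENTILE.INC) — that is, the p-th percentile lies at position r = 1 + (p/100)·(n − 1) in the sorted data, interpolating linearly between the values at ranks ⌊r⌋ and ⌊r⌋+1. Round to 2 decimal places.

n = 20.
r = 1 + (75/100)·(20 − 1) = 1 + 14.25 = 15.25.
Rank 15 is 148 and rank 16 is 149.
Interpolate: 148 + 0.25·(149 − 148) = 148 + 0.25·1 = 148.25.

148.25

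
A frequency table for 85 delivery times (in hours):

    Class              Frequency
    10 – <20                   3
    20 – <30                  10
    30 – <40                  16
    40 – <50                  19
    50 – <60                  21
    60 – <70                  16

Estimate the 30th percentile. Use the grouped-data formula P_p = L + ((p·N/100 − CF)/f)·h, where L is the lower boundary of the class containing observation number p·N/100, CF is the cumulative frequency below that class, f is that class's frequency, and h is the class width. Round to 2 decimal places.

N = 85; target position k = 30/100 · 85 = 25.5.
Cumulative frequencies: 3, 13, 29, 48, 69, 85.
Observation 25.5 falls in the class 30 – <40.
L = 30, CF = 13, f = 16, h = 10.
P30 = 30 + ((25.5 − 13)/16)·10 = 30 + 7.8125 = 37.8125.

37.81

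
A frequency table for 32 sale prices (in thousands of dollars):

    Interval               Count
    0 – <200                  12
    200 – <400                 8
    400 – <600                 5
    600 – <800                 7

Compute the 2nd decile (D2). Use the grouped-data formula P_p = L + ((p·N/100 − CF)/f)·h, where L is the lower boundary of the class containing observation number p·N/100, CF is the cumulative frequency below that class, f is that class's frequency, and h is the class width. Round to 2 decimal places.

N = 32; target position k = 20/100 · 32 = 6.4.
Cumulative frequencies: 12, 20, 25, 32.
Observation 6.4 falls in the class 0 – <200.
L = 0, CF = 0, f = 12, h = 200.
P20 = 0 + ((6.4 − 0)/12)·200 = 0 + 106.667 = 106.667.

106.67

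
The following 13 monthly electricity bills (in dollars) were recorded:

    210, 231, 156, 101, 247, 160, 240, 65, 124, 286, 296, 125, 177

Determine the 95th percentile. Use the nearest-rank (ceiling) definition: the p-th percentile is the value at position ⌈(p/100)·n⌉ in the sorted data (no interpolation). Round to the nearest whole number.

Sorted: 65, 101, 124, 125, 156, 160, 177, 210, 231, 240, 247, 286, 296.
n = 13.
Position = ⌈95/100 · 13⌉ = ⌈12.35⌉ = 13.
The value at rank 13 is 296.

296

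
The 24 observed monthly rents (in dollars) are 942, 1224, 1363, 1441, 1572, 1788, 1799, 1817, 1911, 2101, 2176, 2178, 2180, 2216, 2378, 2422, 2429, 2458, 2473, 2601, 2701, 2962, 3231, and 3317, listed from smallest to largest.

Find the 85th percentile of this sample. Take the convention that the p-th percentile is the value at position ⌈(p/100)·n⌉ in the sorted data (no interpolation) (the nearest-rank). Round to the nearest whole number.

n = 24.
Position = ⌈85/100 · 24⌉ = ⌈20.4⌉ = 21.
The value at rank 21 is 2701.

2701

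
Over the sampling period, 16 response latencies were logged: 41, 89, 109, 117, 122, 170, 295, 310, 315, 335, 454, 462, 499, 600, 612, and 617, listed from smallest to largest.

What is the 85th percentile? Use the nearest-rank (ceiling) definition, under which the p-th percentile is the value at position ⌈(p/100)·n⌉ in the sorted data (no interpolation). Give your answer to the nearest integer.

n = 16.
Position = ⌈85/100 · 16⌉ = ⌈13.6⌉ = 14.
The value at rank 14 is 600.

600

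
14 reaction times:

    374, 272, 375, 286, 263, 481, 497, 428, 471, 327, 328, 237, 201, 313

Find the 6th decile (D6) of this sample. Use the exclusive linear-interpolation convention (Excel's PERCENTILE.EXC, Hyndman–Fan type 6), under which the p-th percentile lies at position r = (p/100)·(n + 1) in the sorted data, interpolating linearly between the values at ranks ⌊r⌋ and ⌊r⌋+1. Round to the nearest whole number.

374

Sorted: 201, 237, 263, 272, 286, 313, 327, 328, 374, 375, 428, 471, 481, 497.
n = 14.
r = (60/100)·(14 + 1) = 9.
r is an integer, so P60 is the value at rank 9: 374.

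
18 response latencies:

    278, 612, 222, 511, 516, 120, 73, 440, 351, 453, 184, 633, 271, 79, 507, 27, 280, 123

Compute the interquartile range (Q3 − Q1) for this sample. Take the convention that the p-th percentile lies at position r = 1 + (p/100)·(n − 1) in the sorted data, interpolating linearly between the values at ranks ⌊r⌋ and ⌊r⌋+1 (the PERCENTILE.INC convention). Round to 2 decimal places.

Sorted: 27, 73, 79, 120, 123, 184, 222, 271, 278, 280, 351, 440, 453, 507, 511, 516, 612, 633.
n = 18.
P25: r = 5.25; ranks 5–6 are 123, 184; interpolating gives 138.25.
P75: r = 13.75; ranks 13–14 are 453, 507; interpolating gives 493.5.
Difference: 493.5 − 138.25 = 355.25.

355.25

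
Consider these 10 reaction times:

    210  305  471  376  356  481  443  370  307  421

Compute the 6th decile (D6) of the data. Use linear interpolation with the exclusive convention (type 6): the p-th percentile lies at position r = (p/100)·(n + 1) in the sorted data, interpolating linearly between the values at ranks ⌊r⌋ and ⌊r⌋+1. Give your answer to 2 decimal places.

Sorted: 210, 305, 307, 356, 370, 376, 421, 443, 471, 481.
n = 10.
r = (60/100)·(10 + 1) = 6.6.
Rank 6 is 376 and rank 7 is 421.
Interpolate: 376 + 0.6·(421 − 376) = 376 + 0.6·45 = 403.

403.00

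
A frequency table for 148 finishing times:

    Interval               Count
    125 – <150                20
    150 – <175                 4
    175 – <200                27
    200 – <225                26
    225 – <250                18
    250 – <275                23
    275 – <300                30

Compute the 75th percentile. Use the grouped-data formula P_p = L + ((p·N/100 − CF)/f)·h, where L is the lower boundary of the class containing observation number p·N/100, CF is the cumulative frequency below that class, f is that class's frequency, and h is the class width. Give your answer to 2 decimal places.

N = 148; target position k = 75/100 · 148 = 111.
Cumulative frequencies: 20, 24, 51, 77, 95, 118, 148.
Observation 111 falls in the class 250 – <275.
L = 250, CF = 95, f = 23, h = 25.
P75 = 250 + ((111 − 95)/23)·25 = 250 + 17.3913 = 267.391.

267.39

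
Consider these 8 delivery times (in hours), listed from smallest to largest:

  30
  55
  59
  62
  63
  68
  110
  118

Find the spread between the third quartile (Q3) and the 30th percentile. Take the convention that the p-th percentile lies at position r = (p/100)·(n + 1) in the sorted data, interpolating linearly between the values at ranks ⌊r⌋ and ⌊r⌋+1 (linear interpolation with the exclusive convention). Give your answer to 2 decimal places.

n = 8.
P30: r = 2.7; ranks 2–3 are 55, 59; interpolating gives 57.8.
P75: r = 6.75; ranks 6–7 are 68, 110; interpolating gives 99.5.
Difference: 99.5 − 57.8 = 41.7.

41.70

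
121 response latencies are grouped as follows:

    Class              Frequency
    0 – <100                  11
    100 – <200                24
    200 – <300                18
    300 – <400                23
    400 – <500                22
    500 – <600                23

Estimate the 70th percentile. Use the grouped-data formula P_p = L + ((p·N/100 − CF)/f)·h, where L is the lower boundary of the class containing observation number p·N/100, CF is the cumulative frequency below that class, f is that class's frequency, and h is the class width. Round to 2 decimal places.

N = 121; target position k = 70/100 · 121 = 84.7.
Cumulative frequencies: 11, 35, 53, 76, 98, 121.
Observation 84.7 falls in the class 400 – <500.
L = 400, CF = 76, f = 22, h = 100.
P70 = 400 + ((84.7 − 76)/22)·100 = 400 + 39.5455 = 439.545.

439.55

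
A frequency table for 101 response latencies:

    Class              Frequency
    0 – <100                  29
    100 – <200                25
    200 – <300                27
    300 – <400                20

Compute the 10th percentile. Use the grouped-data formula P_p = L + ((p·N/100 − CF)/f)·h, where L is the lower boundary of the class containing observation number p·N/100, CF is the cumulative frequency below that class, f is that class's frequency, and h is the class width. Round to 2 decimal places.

N = 101; target position k = 10/100 · 101 = 10.1.
Cumulative frequencies: 29, 54, 81, 101.
Observation 10.1 falls in the class 0 – <100.
L = 0, CF = 0, f = 29, h = 100.
P10 = 0 + ((10.1 − 0)/29)·100 = 0 + 34.8276 = 34.8276.

34.83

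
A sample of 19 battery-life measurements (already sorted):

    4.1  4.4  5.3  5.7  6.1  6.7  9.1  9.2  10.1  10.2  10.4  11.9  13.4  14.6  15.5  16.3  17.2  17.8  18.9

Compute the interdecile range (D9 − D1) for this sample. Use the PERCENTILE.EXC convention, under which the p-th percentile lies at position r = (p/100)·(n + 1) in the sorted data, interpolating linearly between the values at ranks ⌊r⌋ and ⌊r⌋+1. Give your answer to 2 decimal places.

n = 19.
P10: r = 2 (integer) → 4.4.
P90: r = 18 (integer) → 17.8.
Difference: 17.8 − 4.4 = 13.4.

13.40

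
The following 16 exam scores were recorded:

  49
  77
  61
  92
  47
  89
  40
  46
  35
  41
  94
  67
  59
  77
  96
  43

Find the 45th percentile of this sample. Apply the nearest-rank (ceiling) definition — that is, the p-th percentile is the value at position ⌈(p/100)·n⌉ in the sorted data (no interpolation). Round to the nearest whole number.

59

Sorted: 35, 40, 41, 43, 46, 47, 49, 59, 61, 67, 77, 77, 89, 92, 94, 96.
n = 16.
Position = ⌈45/100 · 16⌉ = ⌈7.2⌉ = 8.
The value at rank 8 is 59.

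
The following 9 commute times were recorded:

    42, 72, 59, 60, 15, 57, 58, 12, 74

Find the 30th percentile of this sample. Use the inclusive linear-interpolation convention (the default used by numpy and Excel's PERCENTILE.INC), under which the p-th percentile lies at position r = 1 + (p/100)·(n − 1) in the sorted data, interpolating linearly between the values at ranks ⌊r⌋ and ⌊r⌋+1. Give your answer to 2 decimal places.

48.00

Sorted: 12, 15, 42, 57, 58, 59, 60, 72, 74.
n = 9.
r = 1 + (30/100)·(9 − 1) = 1 + 2.4 = 3.4.
Rank 3 is 42 and rank 4 is 57.
Interpolate: 42 + 0.4·(57 − 42) = 42 + 0.4·15 = 48.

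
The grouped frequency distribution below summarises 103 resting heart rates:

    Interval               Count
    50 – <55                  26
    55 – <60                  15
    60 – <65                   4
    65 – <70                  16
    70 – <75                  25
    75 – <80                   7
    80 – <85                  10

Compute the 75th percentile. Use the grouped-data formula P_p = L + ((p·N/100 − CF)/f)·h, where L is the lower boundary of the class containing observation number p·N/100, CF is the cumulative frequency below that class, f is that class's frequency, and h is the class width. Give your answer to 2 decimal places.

N = 103; target position k = 75/100 · 103 = 77.25.
Cumulative frequencies: 26, 41, 45, 61, 86, 93, 103.
Observation 77.25 falls in the class 70 – <75.
L = 70, CF = 61, f = 25, h = 5.
P75 = 70 + ((77.25 − 61)/25)·5 = 70 + 3.25 = 73.25.

73.25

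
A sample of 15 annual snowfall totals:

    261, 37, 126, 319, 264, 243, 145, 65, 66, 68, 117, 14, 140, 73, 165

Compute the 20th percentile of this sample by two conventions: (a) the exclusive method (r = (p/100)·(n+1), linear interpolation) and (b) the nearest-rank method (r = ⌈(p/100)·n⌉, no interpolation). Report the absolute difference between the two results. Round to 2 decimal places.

Sorted: 14, 37, 65, 66, 68, 73, 117, 126, 140, 145, 165, 243, 261, 264, 319.
n = 15.
(a) r = 3.2; between ranks 3 (65) and 4 (66): 65.2.
(b) the nearest-rank method: rank 3 → 65.
|65.2 − 65| = 0.2.

0.20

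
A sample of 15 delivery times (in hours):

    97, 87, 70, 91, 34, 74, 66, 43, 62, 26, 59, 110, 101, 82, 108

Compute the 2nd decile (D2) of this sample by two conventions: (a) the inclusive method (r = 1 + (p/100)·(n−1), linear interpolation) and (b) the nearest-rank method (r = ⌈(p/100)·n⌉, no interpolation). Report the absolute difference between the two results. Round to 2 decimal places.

Sorted: 26, 34, 43, 59, 62, 66, 70, 74, 82, 87, 91, 97, 101, 108, 110.
n = 15.
(a) r = 3.8; between ranks 3 (43) and 4 (59): 55.8.
(b) the nearest-rank method: rank 3 → 43.
|55.8 − 43| = 12.8.

12.80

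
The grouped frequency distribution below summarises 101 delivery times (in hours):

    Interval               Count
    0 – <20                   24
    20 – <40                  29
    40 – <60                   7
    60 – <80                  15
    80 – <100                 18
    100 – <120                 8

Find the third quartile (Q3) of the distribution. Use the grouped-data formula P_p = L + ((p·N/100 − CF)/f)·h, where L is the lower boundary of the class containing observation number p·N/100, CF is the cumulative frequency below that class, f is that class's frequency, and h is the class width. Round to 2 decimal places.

N = 101; target position k = 75/100 · 101 = 75.75.
Cumulative frequencies: 24, 53, 60, 75, 93, 101.
Observation 75.75 falls in the class 80 – <100.
L = 80, CF = 75, f = 18, h = 20.
P75 = 80 + ((75.75 − 75)/18)·20 = 80 + 0.833333 = 80.8333.

80.83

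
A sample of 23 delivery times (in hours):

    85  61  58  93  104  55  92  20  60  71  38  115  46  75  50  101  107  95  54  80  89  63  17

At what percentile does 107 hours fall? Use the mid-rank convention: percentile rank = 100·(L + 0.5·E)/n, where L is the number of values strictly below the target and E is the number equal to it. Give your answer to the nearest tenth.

93.5

Sorted: 17, 20, 38, 46, 50, 54, 55, 58, 60, 61, 63, 71, 75, 80, 85, 89, 92, 93, 95, 101, 104, 107, 115.
Count below 107: L = 21; count equal: E = 1; n = 23.
Percentile rank = 100·(21 + 0.5·1)/23 = 100·21.5/23 = 93.48.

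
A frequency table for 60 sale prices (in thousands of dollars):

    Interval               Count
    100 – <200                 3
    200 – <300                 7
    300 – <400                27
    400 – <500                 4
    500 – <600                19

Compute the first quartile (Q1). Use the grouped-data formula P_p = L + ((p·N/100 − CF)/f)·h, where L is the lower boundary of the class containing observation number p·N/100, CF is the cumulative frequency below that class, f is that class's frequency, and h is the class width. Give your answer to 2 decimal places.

318.52

N = 60; target position k = 25/100 · 60 = 15.
Cumulative frequencies: 3, 10, 37, 41, 60.
Observation 15 falls in the class 300 – <400.
L = 300, CF = 10, f = 27, h = 100.
P25 = 300 + ((15 − 10)/27)·100 = 300 + 18.5185 = 318.519.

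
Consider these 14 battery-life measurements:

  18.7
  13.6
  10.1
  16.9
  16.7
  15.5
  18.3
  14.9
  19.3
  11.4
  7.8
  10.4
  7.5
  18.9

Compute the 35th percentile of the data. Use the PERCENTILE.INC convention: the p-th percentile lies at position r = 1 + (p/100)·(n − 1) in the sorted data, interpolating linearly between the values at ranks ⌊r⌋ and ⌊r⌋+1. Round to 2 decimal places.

12.61

Sorted: 7.5, 7.8, 10.1, 10.4, 11.4, 13.6, 14.9, 15.5, 16.7, 16.9, 18.3, 18.7, 18.9, 19.3.
n = 14.
r = 1 + (35/100)·(14 − 1) = 1 + 4.55 = 5.55.
Rank 5 is 11.4 and rank 6 is 13.6.
Interpolate: 11.4 + 0.55·(13.6 − 11.4) = 11.4 + 0.55·2.2 = 12.61.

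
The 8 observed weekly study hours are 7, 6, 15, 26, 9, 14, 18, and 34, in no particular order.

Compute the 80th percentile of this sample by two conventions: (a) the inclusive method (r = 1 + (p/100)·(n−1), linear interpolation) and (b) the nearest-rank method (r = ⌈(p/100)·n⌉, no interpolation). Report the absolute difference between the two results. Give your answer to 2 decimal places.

3.20

Sorted: 6, 7, 9, 14, 15, 18, 26, 34.
n = 8.
(a) r = 6.6; between ranks 6 (18) and 7 (26): 22.8.
(b) the nearest-rank method: rank 7 → 26.
|22.8 − 26| = 3.2.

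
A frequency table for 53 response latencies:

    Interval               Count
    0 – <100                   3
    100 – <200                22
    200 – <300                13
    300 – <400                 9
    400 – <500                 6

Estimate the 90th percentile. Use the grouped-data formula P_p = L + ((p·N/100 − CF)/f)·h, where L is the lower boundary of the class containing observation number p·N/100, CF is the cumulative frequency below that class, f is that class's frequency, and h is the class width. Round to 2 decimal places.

N = 53; target position k = 90/100 · 53 = 47.7.
Cumulative frequencies: 3, 25, 38, 47, 53.
Observation 47.7 falls in the class 400 – <500.
L = 400, CF = 47, f = 6, h = 100.
P90 = 400 + ((47.7 − 47)/6)·100 = 400 + 11.6667 = 411.667.

411.67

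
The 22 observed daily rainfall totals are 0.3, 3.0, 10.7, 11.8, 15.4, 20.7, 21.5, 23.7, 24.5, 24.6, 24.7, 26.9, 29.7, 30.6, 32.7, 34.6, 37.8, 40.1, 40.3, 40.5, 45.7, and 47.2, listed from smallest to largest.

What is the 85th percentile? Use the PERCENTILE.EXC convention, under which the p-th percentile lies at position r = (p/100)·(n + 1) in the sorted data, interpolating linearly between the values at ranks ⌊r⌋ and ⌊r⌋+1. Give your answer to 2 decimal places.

n = 22.
r = (85/100)·(22 + 1) = 19.55.
Rank 19 is 40.3 and rank 20 is 40.5.
Interpolate: 40.3 + 0.55·(40.5 − 40.3) = 40.3 + 0.55·0.2 = 40.41.

40.41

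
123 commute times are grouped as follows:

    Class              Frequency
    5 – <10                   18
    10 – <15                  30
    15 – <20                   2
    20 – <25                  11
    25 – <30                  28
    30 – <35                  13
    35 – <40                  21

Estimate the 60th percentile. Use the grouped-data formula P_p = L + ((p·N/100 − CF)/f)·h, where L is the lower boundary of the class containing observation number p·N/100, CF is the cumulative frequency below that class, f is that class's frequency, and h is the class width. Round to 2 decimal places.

27.29

N = 123; target position k = 60/100 · 123 = 73.8.
Cumulative frequencies: 18, 48, 50, 61, 89, 102, 123.
Observation 73.8 falls in the class 25 – <30.
L = 25, CF = 61, f = 28, h = 5.
P60 = 25 + ((73.8 − 61)/28)·5 = 25 + 2.28571 = 27.2857.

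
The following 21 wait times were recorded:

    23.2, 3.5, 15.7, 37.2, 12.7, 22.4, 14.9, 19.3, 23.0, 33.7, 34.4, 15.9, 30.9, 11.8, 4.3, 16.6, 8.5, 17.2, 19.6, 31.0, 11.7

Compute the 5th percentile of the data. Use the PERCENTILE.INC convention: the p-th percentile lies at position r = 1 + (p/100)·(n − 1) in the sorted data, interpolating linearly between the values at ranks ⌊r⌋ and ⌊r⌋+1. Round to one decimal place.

Sorted: 3.5, 4.3, 8.5, 11.7, 11.8, 12.7, 14.9, 15.7, 15.9, 16.6, 17.2, 19.3, 19.6, 22.4, 23.0, 23.2, 30.9, 31.0, 33.7, 34.4, 37.2.
n = 21.
r = 1 + (5/100)·(21 − 1) = 1 + 1 = 2.
r is an integer, so P5 is the value at rank 2: 4.3.

4.3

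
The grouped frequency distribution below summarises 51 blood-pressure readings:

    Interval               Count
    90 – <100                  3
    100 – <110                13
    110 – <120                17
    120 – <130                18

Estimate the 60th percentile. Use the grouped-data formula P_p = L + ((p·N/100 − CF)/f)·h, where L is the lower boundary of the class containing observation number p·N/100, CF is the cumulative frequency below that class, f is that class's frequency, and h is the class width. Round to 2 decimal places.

118.59

N = 51; target position k = 60/100 · 51 = 30.6.
Cumulative frequencies: 3, 16, 33, 51.
Observation 30.6 falls in the class 110 – <120.
L = 110, CF = 16, f = 17, h = 10.
P60 = 110 + ((30.6 − 16)/17)·10 = 110 + 8.58824 = 118.588.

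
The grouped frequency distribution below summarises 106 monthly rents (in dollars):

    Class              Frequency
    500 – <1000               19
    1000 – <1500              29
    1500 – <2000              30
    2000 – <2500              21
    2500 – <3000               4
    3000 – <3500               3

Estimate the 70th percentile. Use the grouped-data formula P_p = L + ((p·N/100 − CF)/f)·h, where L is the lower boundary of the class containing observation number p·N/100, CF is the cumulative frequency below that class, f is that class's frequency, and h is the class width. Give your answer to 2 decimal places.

N = 106; target position k = 70/100 · 106 = 74.2.
Cumulative frequencies: 19, 48, 78, 99, 103, 106.
Observation 74.2 falls in the class 1500 – <2000.
L = 1500, CF = 48, f = 30, h = 500.
P70 = 1500 + ((74.2 − 48)/30)·500 = 1500 + 436.667 = 1936.67.

1936.67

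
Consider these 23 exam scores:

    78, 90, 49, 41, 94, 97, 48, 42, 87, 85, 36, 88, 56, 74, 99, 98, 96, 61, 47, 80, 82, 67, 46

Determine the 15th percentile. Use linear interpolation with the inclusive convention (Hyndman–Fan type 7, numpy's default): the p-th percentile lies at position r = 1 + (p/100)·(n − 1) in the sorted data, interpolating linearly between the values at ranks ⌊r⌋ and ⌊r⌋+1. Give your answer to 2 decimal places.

Sorted: 36, 41, 42, 46, 47, 48, 49, 56, 61, 67, 74, 78, 80, 82, 85, 87, 88, 90, 94, 96, 97, 98, 99.
n = 23.
r = 1 + (15/100)·(23 − 1) = 1 + 3.3 = 4.3.
Rank 4 is 46 and rank 5 is 47.
Interpolate: 46 + 0.3·(47 − 46) = 46 + 0.3·1 = 46.3.

46.30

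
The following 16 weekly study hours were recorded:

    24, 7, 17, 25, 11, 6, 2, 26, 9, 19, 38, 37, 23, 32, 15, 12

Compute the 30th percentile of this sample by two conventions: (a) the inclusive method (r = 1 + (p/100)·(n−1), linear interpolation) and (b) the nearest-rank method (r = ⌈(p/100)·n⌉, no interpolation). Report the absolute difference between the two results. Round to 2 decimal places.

Sorted: 2, 6, 7, 9, 11, 12, 15, 17, 19, 23, 24, 25, 26, 32, 37, 38.
n = 16.
(a) r = 5.5; between ranks 5 (11) and 6 (12): 11.5.
(b) the nearest-rank method: rank 5 → 11.
|11.5 − 11| = 0.5.

0.50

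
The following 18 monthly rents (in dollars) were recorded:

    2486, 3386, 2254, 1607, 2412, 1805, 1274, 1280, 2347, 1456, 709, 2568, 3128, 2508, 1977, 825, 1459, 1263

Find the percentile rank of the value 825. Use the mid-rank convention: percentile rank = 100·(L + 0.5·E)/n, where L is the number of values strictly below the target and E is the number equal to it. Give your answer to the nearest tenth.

8.3

Sorted: 709, 825, 1263, 1274, 1280, 1456, 1459, 1607, 1805, 1977, 2254, 2347, 2412, 2486, 2508, 2568, 3128, 3386.
Count below 825: L = 1; count equal: E = 1; n = 18.
Percentile rank = 100·(1 + 0.5·1)/18 = 100·1.5/18 = 8.333.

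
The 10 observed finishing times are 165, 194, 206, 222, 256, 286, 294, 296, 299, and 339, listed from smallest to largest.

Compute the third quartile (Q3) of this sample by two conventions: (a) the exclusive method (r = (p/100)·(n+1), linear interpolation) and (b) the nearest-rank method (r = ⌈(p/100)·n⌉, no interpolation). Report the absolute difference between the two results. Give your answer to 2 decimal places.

n = 10.
(a) r = 8.25; between ranks 8 (296) and 9 (299): 296.75.
(b) the nearest-rank method: rank 8 → 296.
|296.75 − 296| = 0.75.

0.75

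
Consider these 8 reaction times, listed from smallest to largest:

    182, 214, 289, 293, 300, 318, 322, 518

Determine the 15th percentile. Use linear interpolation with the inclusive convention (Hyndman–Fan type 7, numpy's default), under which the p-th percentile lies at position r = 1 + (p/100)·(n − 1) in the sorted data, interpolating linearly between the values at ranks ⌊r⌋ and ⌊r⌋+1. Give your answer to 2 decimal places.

n = 8.
r = 1 + (15/100)·(8 − 1) = 1 + 1.05 = 2.05.
Rank 2 is 214 and rank 3 is 289.
Interpolate: 214 + 0.05·(289 − 214) = 214 + 0.05·75 = 217.75.

217.75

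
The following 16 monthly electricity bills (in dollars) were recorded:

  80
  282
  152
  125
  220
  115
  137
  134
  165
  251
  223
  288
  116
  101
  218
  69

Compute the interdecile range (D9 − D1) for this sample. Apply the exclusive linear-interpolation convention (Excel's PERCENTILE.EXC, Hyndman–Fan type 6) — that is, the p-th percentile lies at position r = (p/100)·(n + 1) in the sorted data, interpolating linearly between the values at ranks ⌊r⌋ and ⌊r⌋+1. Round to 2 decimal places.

Sorted: 69, 80, 101, 115, 116, 125, 134, 137, 152, 165, 218, 220, 223, 251, 282, 288.
n = 16.
P10: r = 1.7; ranks 1–2 are 69, 80; interpolating gives 76.7.
P90: r = 15.3; ranks 15–16 are 282, 288; interpolating gives 283.8.
Difference: 283.8 − 76.7 = 207.1.

207.10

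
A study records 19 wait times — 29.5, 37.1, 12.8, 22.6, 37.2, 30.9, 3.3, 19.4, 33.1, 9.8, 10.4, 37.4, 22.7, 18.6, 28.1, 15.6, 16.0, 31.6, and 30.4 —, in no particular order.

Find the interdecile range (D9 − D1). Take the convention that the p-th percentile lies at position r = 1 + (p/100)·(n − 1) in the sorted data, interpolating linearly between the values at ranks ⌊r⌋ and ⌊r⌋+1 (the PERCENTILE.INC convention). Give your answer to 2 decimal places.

Sorted: 3.3, 9.8, 10.4, 12.8, 15.6, 16.0, 18.6, 19.4, 22.6, 22.7, 28.1, 29.5, 30.4, 30.9, 31.6, 33.1, 37.1, 37.2, 37.4.
n = 19.
P10: r = 2.8; ranks 2–3 are 9.8, 10.4; interpolating gives 10.28.
P90: r = 17.2; ranks 17–18 are 37.1, 37.2; interpolating gives 37.12.
Difference: 37.12 − 10.28 = 26.84.

26.84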